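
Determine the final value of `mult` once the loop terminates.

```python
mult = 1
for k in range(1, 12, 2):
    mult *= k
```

Let's trace through this code step by step.

Initialize: mult = 1
Entering loop: for k in range(1, 12, 2):
After iteration 1: k = 1, mult = 1
After iteration 2: k = 3, mult = 3
After iteration 3: k = 5, mult = 15
After iteration 4: k = 7, mult = 105
After iteration 5: k = 9, mult = 945
After iteration 6: k = 11, mult = 10395
Loop ends.

Final answer: 10395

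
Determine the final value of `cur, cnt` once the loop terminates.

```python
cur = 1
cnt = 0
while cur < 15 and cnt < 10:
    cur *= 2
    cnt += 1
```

Let's trace through this code step by step.

Initialize: cur = 1
Initialize: cnt = 0
Entering loop: while cur < 15 and cnt < 10:
After iteration 1: cur = 2, cnt = 1
After iteration 2: cur = 4, cnt = 2
After iteration 3: cur = 8, cnt = 3
After iteration 4: cur = 16, cnt = 4
Loop ends.

Final answer: 16, 4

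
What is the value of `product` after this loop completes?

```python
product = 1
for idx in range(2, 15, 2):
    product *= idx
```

Let's trace through this code step by step.

Initialize: product = 1
Entering loop: for idx in range(2, 15, 2):
After iteration 1: idx = 2, product = 2
After iteration 2: idx = 4, product = 8
After iteration 3: idx = 6, product = 48
After iteration 4: idx = 8, product = 384
After iteration 5: idx = 10, product = 3840
After iteration 6: idx = 12, product = 46080
After iteration 7: idx = 14, product = 645120
Loop ends.

Final answer: 645120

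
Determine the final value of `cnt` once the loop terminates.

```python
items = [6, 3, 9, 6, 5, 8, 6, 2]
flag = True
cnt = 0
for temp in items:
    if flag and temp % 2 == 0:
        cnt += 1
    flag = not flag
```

Let's trace through this code step by step.

Initialize: items = [6, 3, 9, 6, 5, 8, 6, 2]
Initialize: flag = True
Initialize: cnt = 0
Entering loop: for temp in items:
After iteration 1: temp = 6, flag = False, cnt = 1
After iteration 2: temp = 3, flag = True, cnt = 1
After iteration 3: temp = 9, flag = False, cnt = 1
After iteration 4: temp = 6, flag = True, cnt = 1
After iteration 5: temp = 5, flag = False, cnt = 1
After iteration 6: temp = 8, flag = True, cnt = 1
After iteration 7: temp = 6, flag = False, cnt = 2
After iteration 8: temp = 2, flag = True, cnt = 2
Loop ends.

Final answer: 2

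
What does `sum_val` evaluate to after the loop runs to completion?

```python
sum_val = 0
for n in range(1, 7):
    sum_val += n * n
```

Let's trace through this code step by step.

Initialize: sum_val = 0
Entering loop: for n in range(1, 7):
After iteration 1: n = 1, sum_val = 1
After iteration 2: n = 2, sum_val = 5
After iteration 3: n = 3, sum_val = 14
After iteration 4: n = 4, sum_val = 30
After iteration 5: n = 5, sum_val = 55
After iteration 6: n = 6, sum_val = 91
Loop ends.

Final answer: 91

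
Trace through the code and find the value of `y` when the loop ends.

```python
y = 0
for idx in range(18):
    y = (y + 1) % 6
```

Let's trace through this code step by step.

Initialize: y = 0
Entering loop: for idx in range(18):
After iteration 1: idx = 0, y = 1
After iteration 2: idx = 1, y = 2
After iteration 3: idx = 2, y = 3
After iteration 4: idx = 3, y = 4
After iteration 5: idx = 4, y = 5
After iteration 6: idx = 5, y = 0
After iteration 7: idx = 6, y = 1
After iteration 8: idx = 7, y = 2
After iteration 9: idx = 8, y = 3
After iteration 10: idx = 9, y = 4
After iteration 11: idx = 10, y = 5
After iteration 12: idx = 11, y = 0
After iteration 13: idx = 12, y = 1
After iteration 14: idx = 13, y = 2
After iteration 15: idx = 14, y = 3
After iteration 16: idx = 15, y = 4
After iteration 17: idx = 16, y = 5
After iteration 18: idx = 17, y = 0
Loop ends.

Final answer: 0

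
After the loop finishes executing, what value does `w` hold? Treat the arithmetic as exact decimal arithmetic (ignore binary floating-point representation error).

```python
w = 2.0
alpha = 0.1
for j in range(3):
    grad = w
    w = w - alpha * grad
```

Let's trace through this code step by step.

Initialize: w = 2.0
Initialize: alpha = 0.1
Entering loop: for j in range(3):
After iteration 1: j = 0, w = 1.8, grad = 2.0
After iteration 2: j = 1, w = 1.62, grad = 1.8
After iteration 3: j = 2, w = 1.458, grad = 1.62
Loop ends.

Final answer: 1.458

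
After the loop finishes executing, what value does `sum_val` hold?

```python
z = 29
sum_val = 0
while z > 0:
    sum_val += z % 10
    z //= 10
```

Let's trace through this code step by step.

Initialize: z = 29
Initialize: sum_val = 0
Entering loop: while z > 0:
After iteration 1: z = 2, sum_val = 9
After iteration 2: z = 0, sum_val = 11
Loop ends.

Final answer: 11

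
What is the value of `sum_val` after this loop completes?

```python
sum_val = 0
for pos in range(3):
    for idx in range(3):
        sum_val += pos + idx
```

Let's trace through this code step by step.

Initialize: sum_val = 0
Entering loop: for pos in range(3):
After iteration 1: pos = 0, sum_val = 3
After iteration 2: pos = 1, sum_val = 9
After iteration 3: pos = 2, sum_val = 18
Loop ends.

Final answer: 18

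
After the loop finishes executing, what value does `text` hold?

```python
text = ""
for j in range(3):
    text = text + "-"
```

Let's trace through this code step by step.

Initialize: text = ''
Entering loop: for j in range(3):
After iteration 1: j = 0, text = '-'
After iteration 2: j = 1, text = '--'
After iteration 3: j = 2, text = '---'
Loop ends.

Final answer: '---'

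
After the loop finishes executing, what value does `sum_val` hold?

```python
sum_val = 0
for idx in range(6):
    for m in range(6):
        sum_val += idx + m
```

Let's trace through this code step by step.

Initialize: sum_val = 0
Entering loop: for idx in range(6):
After iteration 1: idx = 0, sum_val = 15
After iteration 2: idx = 1, sum_val = 36
After iteration 3: idx = 2, sum_val = 63
After iteration 4: idx = 3, sum_val = 96
After iteration 5: idx = 4, sum_val = 135
After iteration 6: idx = 5, sum_val = 180
Loop ends.

Final answer: 180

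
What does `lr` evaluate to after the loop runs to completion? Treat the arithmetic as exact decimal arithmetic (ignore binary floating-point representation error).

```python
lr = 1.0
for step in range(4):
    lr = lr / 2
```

Let's trace through this code step by step.

Initialize: lr = 1.0
Entering loop: for step in range(4):
After iteration 1: step = 0, lr = 0.5
After iteration 2: step = 1, lr = 0.25
After iteration 3: step = 2, lr = 0.125
After iteration 4: step = 3, lr = 0.0625
Loop ends.

Final answer: 0.0625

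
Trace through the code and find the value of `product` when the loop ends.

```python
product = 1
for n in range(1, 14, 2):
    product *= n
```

Let's trace through this code step by step.

Initialize: product = 1
Entering loop: for n in range(1, 14, 2):
After iteration 1: n = 1, product = 1
After iteration 2: n = 3, product = 3
After iteration 3: n = 5, product = 15
After iteration 4: n = 7, product = 105
After iteration 5: n = 9, product = 945
After iteration 6: n = 11, product = 10395
After iteration 7: n = 13, product = 135135
Loop ends.

Final answer: 135135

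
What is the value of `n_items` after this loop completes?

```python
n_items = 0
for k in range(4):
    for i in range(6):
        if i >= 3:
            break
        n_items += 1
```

Let's trace through this code step by step.

Initialize: n_items = 0
Entering loop: for k in range(4):
After iteration 1: k = 0, n_items = 3
After iteration 2: k = 1, n_items = 6
After iteration 3: k = 2, n_items = 9
After iteration 4: k = 3, n_items = 12
Loop ends.

Final answer: 12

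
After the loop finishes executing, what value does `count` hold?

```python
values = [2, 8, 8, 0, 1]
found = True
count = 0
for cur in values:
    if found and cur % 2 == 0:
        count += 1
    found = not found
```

Let's trace through this code step by step.

Initialize: values = [2, 8, 8, 0, 1]
Initialize: found = True
Initialize: count = 0
Entering loop: for cur in values:
After iteration 1: cur = 2, found = False, count = 1
After iteration 2: cur = 8, found = True, count = 1
After iteration 3: cur = 8, found = False, count = 2
After iteration 4: cur = 0, found = True, count = 2
After iteration 5: cur = 1, found = False, count = 2
Loop ends.

Final answer: 2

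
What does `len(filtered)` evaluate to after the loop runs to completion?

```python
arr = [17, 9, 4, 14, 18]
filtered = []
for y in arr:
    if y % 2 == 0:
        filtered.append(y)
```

Let's trace through this code step by step.

Initialize: arr = [17, 9, 4, 14, 18]
Initialize: filtered = []
Entering loop: for y in arr:
After iteration 1: y = 17, filtered = []
After iteration 2: y = 9, filtered = []
After iteration 3: y = 4, filtered = [4]
After iteration 4: y = 14, filtered = [4, 14]
After iteration 5: y = 18, filtered = [4, 14, 18]
Loop ends.
len(filtered) = 3

Final answer: 3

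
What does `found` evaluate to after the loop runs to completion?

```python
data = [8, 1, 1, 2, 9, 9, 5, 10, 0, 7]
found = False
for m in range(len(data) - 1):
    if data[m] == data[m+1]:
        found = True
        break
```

Let's trace through this code step by step.

Initialize: data = [8, 1, 1, 2, 9, 9, 5, 10, 0, 7]
Initialize: found = False
Entering loop: for m in range(len(data) - 1):
After iteration 1: m = 0, found = False
After iteration 2: m = 1, found = True
Loop ends.

Final answer: True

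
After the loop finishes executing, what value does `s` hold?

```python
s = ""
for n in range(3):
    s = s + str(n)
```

Let's trace through this code step by step.

Initialize: s = ''
Entering loop: for n in range(3):
After iteration 1: n = 0, s = '0'
After iteration 2: n = 1, s = '01'
After iteration 3: n = 2, s = '012'
Loop ends.

Final answer: '012'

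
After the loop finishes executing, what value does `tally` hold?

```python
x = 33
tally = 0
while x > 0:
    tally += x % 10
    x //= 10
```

Let's trace through this code step by step.

Initialize: x = 33
Initialize: tally = 0
Entering loop: while x > 0:
After iteration 1: x = 3, tally = 3
After iteration 2: x = 0, tally = 6
Loop ends.

Final answer: 6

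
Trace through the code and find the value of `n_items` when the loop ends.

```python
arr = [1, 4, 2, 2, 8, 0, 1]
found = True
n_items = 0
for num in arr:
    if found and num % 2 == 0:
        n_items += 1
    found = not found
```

Let's trace through this code step by step.

Initialize: arr = [1, 4, 2, 2, 8, 0, 1]
Initialize: found = True
Initialize: n_items = 0
Entering loop: for num in arr:
After iteration 1: num = 1, found = False, n_items = 0
After iteration 2: num = 4, found = True, n_items = 0
After iteration 3: num = 2, found = False, n_items = 1
After iteration 4: num = 2, found = True, n_items = 1
After iteration 5: num = 8, found = False, n_items = 2
After iteration 6: num = 0, found = True, n_items = 2
After iteration 7: num = 1, found = False, n_items = 2
Loop ends.

Final answer: 2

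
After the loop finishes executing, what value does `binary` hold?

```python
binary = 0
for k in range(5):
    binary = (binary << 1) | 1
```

Let's trace through this code step by step.

Initialize: binary = 0
Entering loop: for k in range(5):
After iteration 1: k = 0, binary = 1
After iteration 2: k = 1, binary = 3
After iteration 3: k = 2, binary = 7
After iteration 4: k = 3, binary = 15
After iteration 5: k = 4, binary = 31
Loop ends.

Final answer: 31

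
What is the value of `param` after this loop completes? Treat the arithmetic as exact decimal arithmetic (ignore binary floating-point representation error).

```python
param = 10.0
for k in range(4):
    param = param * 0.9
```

Let's trace through this code step by step.

Initialize: param = 10.0
Entering loop: for k in range(4):
After iteration 1: k = 0, param = 9.0
After iteration 2: k = 1, param = 8.1
After iteration 3: k = 2, param = 7.29
After iteration 4: k = 3, param = 6.561
Loop ends.

Final answer: 6.561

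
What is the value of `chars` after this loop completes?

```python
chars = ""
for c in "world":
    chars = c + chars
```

Let's trace through this code step by step.

Initialize: chars = ''
Entering loop: for c in "world":
After iteration 1: c = 'w', chars = 'w'
After iteration 2: c = 'o', chars = 'ow'
After iteration 3: c = 'r', chars = 'row'
After iteration 4: c = 'l', chars = 'lrow'
After iteration 5: c = 'd', chars = 'dlrow'
Loop ends.

Final answer: 'dlrow'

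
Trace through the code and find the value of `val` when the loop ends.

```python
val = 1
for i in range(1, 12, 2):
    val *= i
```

Let's trace through this code step by step.

Initialize: val = 1
Entering loop: for i in range(1, 12, 2):
After iteration 1: i = 1, val = 1
After iteration 2: i = 3, val = 3
After iteration 3: i = 5, val = 15
After iteration 4: i = 7, val = 105
After iteration 5: i = 9, val = 945
After iteration 6: i = 11, val = 10395
Loop ends.

Final answer: 10395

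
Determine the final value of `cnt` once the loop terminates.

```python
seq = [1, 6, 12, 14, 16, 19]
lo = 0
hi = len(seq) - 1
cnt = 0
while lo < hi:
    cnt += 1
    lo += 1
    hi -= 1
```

Let's trace through this code step by step.

Initialize: seq = [1, 6, 12, 14, 16, 19]
Initialize: lo = 0
Initialize: hi = 5
Initialize: cnt = 0
Entering loop: while lo < hi:
After iteration 1: lo = 1, hi = 4, cnt = 1
After iteration 2: lo = 2, hi = 3, cnt = 2
After iteration 3: lo = 3, hi = 2, cnt = 3
Loop ends.

Final answer: 3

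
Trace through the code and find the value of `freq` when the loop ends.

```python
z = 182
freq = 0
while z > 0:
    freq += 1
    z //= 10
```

Let's trace through this code step by step.

Initialize: z = 182
Initialize: freq = 0
Entering loop: while z > 0:
After iteration 1: z = 18, freq = 1
After iteration 2: z = 1, freq = 2
After iteration 3: z = 0, freq = 3
Loop ends.

Final answer: 3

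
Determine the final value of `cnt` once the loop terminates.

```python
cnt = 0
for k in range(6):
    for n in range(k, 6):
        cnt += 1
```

Let's trace through this code step by step.

Initialize: cnt = 0
Entering loop: for k in range(6):
After iteration 1: k = 0, cnt = 6
After iteration 2: k = 1, cnt = 11
After iteration 3: k = 2, cnt = 15
After iteration 4: k = 3, cnt = 18
After iteration 5: k = 4, cnt = 20
After iteration 6: k = 5, cnt = 21
Loop ends.

Final answer: 21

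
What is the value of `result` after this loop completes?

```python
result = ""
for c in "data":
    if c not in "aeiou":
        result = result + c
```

Let's trace through this code step by step.

Initialize: result = ''
Entering loop: for c in "data":
After iteration 1: c = 'd', result = 'd'
After iteration 2: c = 'a', result = 'd'
After iteration 3: c = 't', result = 'dt'
After iteration 4: c = 'a', result = 'dt'
Loop ends.

Final answer: 'dt'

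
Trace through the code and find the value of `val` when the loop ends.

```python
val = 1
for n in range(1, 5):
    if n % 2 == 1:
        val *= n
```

Let's trace through this code step by step.

Initialize: val = 1
Entering loop: for n in range(1, 5):
After iteration 1: n = 1, val = 1
After iteration 2: n = 2, val = 1
After iteration 3: n = 3, val = 3
After iteration 4: n = 4, val = 3
Loop ends.

Final answer: 3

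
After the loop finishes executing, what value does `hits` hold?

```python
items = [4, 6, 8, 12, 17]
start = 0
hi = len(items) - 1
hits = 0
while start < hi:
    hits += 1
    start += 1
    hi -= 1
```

Let's trace through this code step by step.

Initialize: items = [4, 6, 8, 12, 17]
Initialize: start = 0
Initialize: hi = 4
Initialize: hits = 0
Entering loop: while start < hi:
After iteration 1: start = 1, hi = 3, hits = 1
After iteration 2: start = 2, hi = 2, hits = 2
Loop ends.

Final answer: 2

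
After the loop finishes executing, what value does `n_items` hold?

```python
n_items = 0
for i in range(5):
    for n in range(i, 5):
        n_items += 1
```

Let's trace through this code step by step.

Initialize: n_items = 0
Entering loop: for i in range(5):
After iteration 1: i = 0, n_items = 5
After iteration 2: i = 1, n_items = 9
After iteration 3: i = 2, n_items = 12
After iteration 4: i = 3, n_items = 14
After iteration 5: i = 4, n_items = 15
Loop ends.

Final answer: 15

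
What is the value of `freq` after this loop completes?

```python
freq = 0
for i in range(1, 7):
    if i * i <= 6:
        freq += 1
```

Let's trace through this code step by step.

Initialize: freq = 0
Entering loop: for i in range(1, 7):
After iteration 1: i = 1, freq = 1
After iteration 2: i = 2, freq = 2
After iteration 3: i = 3, freq = 2
After iteration 4: i = 4, freq = 2
After iteration 5: i = 5, freq = 2
After iteration 6: i = 6, freq = 2
Loop ends.

Final answer: 2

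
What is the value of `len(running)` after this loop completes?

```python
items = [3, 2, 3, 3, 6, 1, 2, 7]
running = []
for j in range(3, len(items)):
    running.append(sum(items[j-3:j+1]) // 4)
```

Let's trace through this code step by step.

Initialize: items = [3, 2, 3, 3, 6, 1, 2, 7]
Initialize: running = []
Entering loop: for j in range(3, len(items)):
After iteration 1: j = 3, running = [2]
After iteration 2: j = 4, running = [2, 3]
After iteration 3: j = 5, running = [2, 3, 3]
After iteration 4: j = 6, running = [2, 3, 3, 3]
After iteration 5: j = 7, running = [2, 3, 3, 3, 4]
Loop ends.
len(running) = 5

Final answer: 5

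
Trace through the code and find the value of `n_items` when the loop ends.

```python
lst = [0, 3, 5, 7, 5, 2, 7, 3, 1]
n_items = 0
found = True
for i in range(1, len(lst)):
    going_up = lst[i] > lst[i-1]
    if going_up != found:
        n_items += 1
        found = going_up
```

Let's trace through this code step by step.

Initialize: lst = [0, 3, 5, 7, 5, 2, 7, 3, 1]
Initialize: n_items = 0
Initialize: found = True
Entering loop: for i in range(1, len(lst)):
After iteration 1: i = 1, n_items = 0, found = True, going_up = True
After iteration 2: i = 2, n_items = 0, found = True, going_up = True
After iteration 3: i = 3, n_items = 0, found = True, going_up = True
After iteration 4: i = 4, n_items = 1, found = False, going_up = False
After iteration 5: i = 5, n_items = 1, found = False, going_up = False
After iteration 6: i = 6, n_items = 2, found = True, going_up = True
After iteration 7: i = 7, n_items = 3, found = False, going_up = False
After iteration 8: i = 8, n_items = 3, found = False, going_up = False
Loop ends.

Final answer: 3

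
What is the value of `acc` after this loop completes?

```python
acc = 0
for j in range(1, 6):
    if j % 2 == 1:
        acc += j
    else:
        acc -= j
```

Let's trace through this code step by step.

Initialize: acc = 0
Entering loop: for j in range(1, 6):
After iteration 1: j = 1, acc = 1
After iteration 2: j = 2, acc = -1
After iteration 3: j = 3, acc = 2
After iteration 4: j = 4, acc = -2
After iteration 5: j = 5, acc = 3
Loop ends.

Final answer: 3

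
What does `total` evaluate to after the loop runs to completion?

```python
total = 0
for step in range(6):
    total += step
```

Let's trace through this code step by step.

Initialize: total = 0
Entering loop: for step in range(6):
After iteration 1: step = 0, total = 0
After iteration 2: step = 1, total = 1
After iteration 3: step = 2, total = 3
After iteration 4: step = 3, total = 6
After iteration 5: step = 4, total = 10
After iteration 6: step = 5, total = 15
Loop ends.

Final answer: 15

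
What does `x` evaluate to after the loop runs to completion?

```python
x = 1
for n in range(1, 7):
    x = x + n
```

Let's trace through this code step by step.

Initialize: x = 1
Entering loop: for n in range(1, 7):
After iteration 1: n = 1, x = 2
After iteration 2: n = 2, x = 4
After iteration 3: n = 3, x = 7
After iteration 4: n = 4, x = 11
After iteration 5: n = 5, x = 16
After iteration 6: n = 6, x = 22
Loop ends.

Final answer: 22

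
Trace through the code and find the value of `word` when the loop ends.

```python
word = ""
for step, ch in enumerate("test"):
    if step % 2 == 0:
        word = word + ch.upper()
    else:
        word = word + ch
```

Let's trace through this code step by step.

Initialize: word = ''
Entering loop: for step, ch in enumerate("test"):
After iteration 1: step = 0, ch = 't', word = 'T'
After iteration 2: step = 1, ch = 'e', word = 'Te'
After iteration 3: step = 2, ch = 's', word = 'TeS'
After iteration 4: step = 3, ch = 't', word = 'TeSt'
Loop ends.

Final answer: 'TeSt'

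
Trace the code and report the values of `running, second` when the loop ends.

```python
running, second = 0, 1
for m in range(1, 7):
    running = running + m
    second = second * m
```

Let's trace through this code step by step.

Initialize: running = 0
Initialize: second = 1
Entering loop: for m in range(1, 7):
After iteration 1: m = 1, running = 1, second = 1
After iteration 2: m = 2, running = 3, second = 2
After iteration 3: m = 3, running = 6, second = 6
After iteration 4: m = 4, running = 10, second = 24
After iteration 5: m = 5, running = 15, second = 120
After iteration 6: m = 6, running = 21, second = 720
Loop ends.

Final answer: 21, 720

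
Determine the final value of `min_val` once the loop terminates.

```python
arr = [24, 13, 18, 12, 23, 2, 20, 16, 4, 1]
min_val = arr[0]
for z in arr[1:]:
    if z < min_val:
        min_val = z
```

Let's trace through this code step by step.

Initialize: arr = [24, 13, 18, 12, 23, 2, 20, 16, 4, 1]
Initialize: min_val = 24
Entering loop: for z in arr[1:]:
After iteration 1: z = 13, min_val = 13
After iteration 2: z = 18, min_val = 13
After iteration 3: z = 12, min_val = 12
After iteration 4: z = 23, min_val = 12
After iteration 5: z = 2, min_val = 2
After iteration 6: z = 20, min_val = 2
After iteration 7: z = 16, min_val = 2
After iteration 8: z = 4, min_val = 2
After iteration 9: z = 1, min_val = 1
Loop ends.

Final answer: 1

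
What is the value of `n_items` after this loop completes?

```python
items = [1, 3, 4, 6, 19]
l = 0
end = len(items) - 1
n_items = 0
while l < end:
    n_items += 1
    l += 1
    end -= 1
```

Let's trace through this code step by step.

Initialize: items = [1, 3, 4, 6, 19]
Initialize: l = 0
Initialize: end = 4
Initialize: n_items = 0
Entering loop: while l < end:
After iteration 1: l = 1, end = 3, n_items = 1
After iteration 2: l = 2, end = 2, n_items = 2
Loop ends.

Final answer: 2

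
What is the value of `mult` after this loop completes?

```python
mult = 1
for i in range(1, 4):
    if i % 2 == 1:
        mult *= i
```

Let's trace through this code step by step.

Initialize: mult = 1
Entering loop: for i in range(1, 4):
After iteration 1: i = 1, mult = 1
After iteration 2: i = 2, mult = 1
After iteration 3: i = 3, mult = 3
Loop ends.

Final answer: 3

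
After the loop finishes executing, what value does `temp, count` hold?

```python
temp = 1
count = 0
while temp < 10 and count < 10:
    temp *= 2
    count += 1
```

Let's trace through this code step by step.

Initialize: temp = 1
Initialize: count = 0
Entering loop: while temp < 10 and count < 10:
After iteration 1: temp = 2, count = 1
After iteration 2: temp = 4, count = 2
After iteration 3: temp = 8, count = 3
After iteration 4: temp = 16, count = 4
Loop ends.

Final answer: 16, 4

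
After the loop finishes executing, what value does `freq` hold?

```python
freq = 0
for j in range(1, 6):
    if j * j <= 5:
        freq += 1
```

Let's trace through this code step by step.

Initialize: freq = 0
Entering loop: for j in range(1, 6):
After iteration 1: j = 1, freq = 1
After iteration 2: j = 2, freq = 2
After iteration 3: j = 3, freq = 2
After iteration 4: j = 4, freq = 2
After iteration 5: j = 5, freq = 2
Loop ends.

Final answer: 2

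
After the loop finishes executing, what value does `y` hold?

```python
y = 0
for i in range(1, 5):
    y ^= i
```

Let's trace through this code step by step.

Initialize: y = 0
Entering loop: for i in range(1, 5):
After iteration 1: i = 1, y = 1
After iteration 2: i = 2, y = 3
After iteration 3: i = 3, y = 0
After iteration 4: i = 4, y = 4
Loop ends.

Final answer: 4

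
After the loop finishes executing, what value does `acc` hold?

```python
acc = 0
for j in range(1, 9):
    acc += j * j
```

Let's trace through this code step by step.

Initialize: acc = 0
Entering loop: for j in range(1, 9):
After iteration 1: j = 1, acc = 1
After iteration 2: j = 2, acc = 5
After iteration 3: j = 3, acc = 14
After iteration 4: j = 4, acc = 30
After iteration 5: j = 5, acc = 55
After iteration 6: j = 6, acc = 91
After iteration 7: j = 7, acc = 140
After iteration 8: j = 8, acc = 204
Loop ends.

Final answer: 204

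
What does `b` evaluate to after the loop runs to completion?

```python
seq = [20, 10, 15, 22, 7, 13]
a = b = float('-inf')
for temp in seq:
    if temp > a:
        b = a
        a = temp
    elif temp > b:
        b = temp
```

Let's trace through this code step by step.

Initialize: seq = [20, 10, 15, 22, 7, 13]
Initialize: a = -inf
Initialize: b = -inf
Entering loop: for temp in seq:
After iteration 1: temp = 20, a = 20, b = -inf
After iteration 2: temp = 10, a = 20, b = 10
After iteration 3: temp = 15, a = 20, b = 15
After iteration 4: temp = 22, a = 22, b = 20
After iteration 5: temp = 7, a = 22, b = 20
After iteration 6: temp = 13, a = 22, b = 20
Loop ends.

Final answer: 20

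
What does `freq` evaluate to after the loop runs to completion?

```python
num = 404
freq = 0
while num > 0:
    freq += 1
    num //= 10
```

Let's trace through this code step by step.

Initialize: num = 404
Initialize: freq = 0
Entering loop: while num > 0:
After iteration 1: num = 40, freq = 1
After iteration 2: num = 4, freq = 2
After iteration 3: num = 0, freq = 3
Loop ends.

Final answer: 3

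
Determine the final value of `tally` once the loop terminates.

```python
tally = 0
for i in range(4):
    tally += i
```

Let's trace through this code step by step.

Initialize: tally = 0
Entering loop: for i in range(4):
After iteration 1: i = 0, tally = 0
After iteration 2: i = 1, tally = 1
After iteration 3: i = 2, tally = 3
After iteration 4: i = 3, tally = 6
Loop ends.

Final answer: 6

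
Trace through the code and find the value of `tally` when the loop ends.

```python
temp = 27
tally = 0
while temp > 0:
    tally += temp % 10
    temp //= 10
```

Let's trace through this code step by step.

Initialize: temp = 27
Initialize: tally = 0
Entering loop: while temp > 0:
After iteration 1: temp = 2, tally = 7
After iteration 2: temp = 0, tally = 9
Loop ends.

Final answer: 9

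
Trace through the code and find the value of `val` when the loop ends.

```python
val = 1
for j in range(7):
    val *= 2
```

Let's trace through this code step by step.

Initialize: val = 1
Entering loop: for j in range(7):
After iteration 1: j = 0, val = 2
After iteration 2: j = 1, val = 4
After iteration 3: j = 2, val = 8
After iteration 4: j = 3, val = 16
After iteration 5: j = 4, val = 32
After iteration 6: j = 5, val = 64
After iteration 7: j = 6, val = 128
Loop ends.

Final answer: 128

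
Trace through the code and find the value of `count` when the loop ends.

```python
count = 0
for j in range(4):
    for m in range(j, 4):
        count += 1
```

Let's trace through this code step by step.

Initialize: count = 0
Entering loop: for j in range(4):
After iteration 1: j = 0, count = 4
After iteration 2: j = 1, count = 7
After iteration 3: j = 2, count = 9
After iteration 4: j = 3, count = 10
Loop ends.

Final answer: 10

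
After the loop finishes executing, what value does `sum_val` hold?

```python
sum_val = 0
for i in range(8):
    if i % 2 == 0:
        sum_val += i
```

Let's trace through this code step by step.

Initialize: sum_val = 0
Entering loop: for i in range(8):
After iteration 1: i = 0, sum_val = 0
After iteration 2: i = 1, sum_val = 0
After iteration 3: i = 2, sum_val = 2
After iteration 4: i = 3, sum_val = 2
After iteration 5: i = 4, sum_val = 6
After iteration 6: i = 5, sum_val = 6
After iteration 7: i = 6, sum_val = 12
After iteration 8: i = 7, sum_val = 12
Loop ends.

Final answer: 12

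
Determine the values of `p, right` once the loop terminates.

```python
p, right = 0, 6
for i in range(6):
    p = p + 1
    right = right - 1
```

Let's trace through this code step by step.

Initialize: p = 0
Initialize: right = 6
Entering loop: for i in range(6):
After iteration 1: i = 0, p = 1, right = 5
After iteration 2: i = 1, p = 2, right = 4
After iteration 3: i = 2, p = 3, right = 3
After iteration 4: i = 3, p = 4, right = 2
After iteration 5: i = 4, p = 5, right = 1
After iteration 6: i = 5, p = 6, right = 0
Loop ends.

Final answer: 6, 0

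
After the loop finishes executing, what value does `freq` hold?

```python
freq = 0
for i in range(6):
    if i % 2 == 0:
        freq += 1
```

Let's trace through this code step by step.

Initialize: freq = 0
Entering loop: for i in range(6):
After iteration 1: i = 0, freq = 1
After iteration 2: i = 1, freq = 1
After iteration 3: i = 2, freq = 2
After iteration 4: i = 3, freq = 2
After iteration 5: i = 4, freq = 3
After iteration 6: i = 5, freq = 3
Loop ends.

Final answer: 3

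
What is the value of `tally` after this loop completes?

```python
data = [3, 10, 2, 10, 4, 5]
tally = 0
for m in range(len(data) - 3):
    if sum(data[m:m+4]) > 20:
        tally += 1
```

Let's trace through this code step by step.

Initialize: data = [3, 10, 2, 10, 4, 5]
Initialize: tally = 0
Entering loop: for m in range(len(data) - 3):
After iteration 1: m = 0, tally = 1
After iteration 2: m = 1, tally = 2
After iteration 3: m = 2, tally = 3
Loop ends.

Final answer: 3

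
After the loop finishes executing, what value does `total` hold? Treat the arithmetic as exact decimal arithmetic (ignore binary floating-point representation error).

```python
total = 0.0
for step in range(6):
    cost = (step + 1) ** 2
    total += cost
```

Let's trace through this code step by step.

Initialize: total = 0.0
Entering loop: for step in range(6):
After iteration 1: step = 0, total = 1.0, cost = 1
After iteration 2: step = 1, total = 5.0, cost = 4
After iteration 3: step = 2, total = 14.0, cost = 9
After iteration 4: step = 3, total = 30.0, cost = 16
After iteration 5: step = 4, total = 55.0, cost = 25
After iteration 6: step = 5, total = 91.0, cost = 36
Loop ends.

Final answer: 91.0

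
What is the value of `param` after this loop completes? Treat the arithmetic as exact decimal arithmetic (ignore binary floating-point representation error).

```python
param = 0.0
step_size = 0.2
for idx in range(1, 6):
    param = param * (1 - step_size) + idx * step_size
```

Let's trace through this code step by step.

Initialize: param = 0.0
Initialize: step_size = 0.2
Entering loop: for idx in range(1, 6):
After iteration 1: idx = 1, param = 0.2
After iteration 2: idx = 2, param = 0.56
After iteration 3: idx = 3, param = 1.048
After iteration 4: idx = 4, param = 1.6384
After iteration 5: idx = 5, param = 2.31072
Loop ends.

Final answer: 2.31072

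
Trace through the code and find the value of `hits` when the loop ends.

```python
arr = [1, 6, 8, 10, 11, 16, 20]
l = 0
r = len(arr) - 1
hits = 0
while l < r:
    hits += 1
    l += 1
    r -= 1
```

Let's trace through this code step by step.

Initialize: arr = [1, 6, 8, 10, 11, 16, 20]
Initialize: l = 0
Initialize: r = 6
Initialize: hits = 0
Entering loop: while l < r:
After iteration 1: l = 1, r = 5, hits = 1
After iteration 2: l = 2, r = 4, hits = 2
After iteration 3: l = 3, r = 3, hits = 3
Loop ends.

Final answer: 3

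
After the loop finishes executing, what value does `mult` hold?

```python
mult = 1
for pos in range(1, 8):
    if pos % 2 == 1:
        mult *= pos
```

Let's trace through this code step by step.

Initialize: mult = 1
Entering loop: for pos in range(1, 8):
After iteration 1: pos = 1, mult = 1
After iteration 2: pos = 2, mult = 1
After iteration 3: pos = 3, mult = 3
After iteration 4: pos = 4, mult = 3
After iteration 5: pos = 5, mult = 15
After iteration 6: pos = 6, mult = 15
After iteration 7: pos = 7, mult = 105
Loop ends.

Final answer: 105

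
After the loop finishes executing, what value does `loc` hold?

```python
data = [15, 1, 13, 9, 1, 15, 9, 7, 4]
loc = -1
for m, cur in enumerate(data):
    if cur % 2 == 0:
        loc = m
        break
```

Let's trace through this code step by step.

Initialize: data = [15, 1, 13, 9, 1, 15, 9, 7, 4]
Initialize: loc = -1
Entering loop: for m, cur in enumerate(data):
After iteration 1: m = 0, cur = 15, loc = -1
After iteration 2: m = 1, cur = 1, loc = -1
After iteration 3: m = 2, cur = 13, loc = -1
After iteration 4: m = 3, cur = 9, loc = -1
After iteration 5: m = 4, cur = 1, loc = -1
After iteration 6: m = 5, cur = 15, loc = -1
After iteration 7: m = 6, cur = 9, loc = -1
After iteration 8: m = 7, cur = 7, loc = -1
After iteration 9: m = 8, cur = 4, loc = 8
Loop ends.

Final answer: 8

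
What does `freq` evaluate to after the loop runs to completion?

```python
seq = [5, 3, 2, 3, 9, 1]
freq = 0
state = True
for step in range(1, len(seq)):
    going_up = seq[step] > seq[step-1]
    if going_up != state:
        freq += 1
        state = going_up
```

Let's trace through this code step by step.

Initialize: seq = [5, 3, 2, 3, 9, 1]
Initialize: freq = 0
Initialize: state = True
Entering loop: for step in range(1, len(seq)):
After iteration 1: step = 1, freq = 1, state = False, going_up = False
After iteration 2: step = 2, freq = 1, state = False, going_up = False
After iteration 3: step = 3, freq = 2, state = True, going_up = True
After iteration 4: step = 4, freq = 2, state = True, going_up = True
After iteration 5: step = 5, freq = 3, state = False, going_up = False
Loop ends.

Final answer: 3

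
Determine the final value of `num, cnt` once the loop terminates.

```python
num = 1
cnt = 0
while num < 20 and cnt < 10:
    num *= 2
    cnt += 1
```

Let's trace through this code step by step.

Initialize: num = 1
Initialize: cnt = 0
Entering loop: while num < 20 and cnt < 10:
After iteration 1: num = 2, cnt = 1
After iteration 2: num = 4, cnt = 2
After iteration 3: num = 8, cnt = 3
After iteration 4: num = 16, cnt = 4
After iteration 5: num = 32, cnt = 5
Loop ends.

Final answer: 32, 5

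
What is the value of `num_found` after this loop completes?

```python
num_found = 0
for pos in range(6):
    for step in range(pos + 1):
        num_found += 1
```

Let's trace through this code step by step.

Initialize: num_found = 0
Entering loop: for pos in range(6):
After iteration 1: pos = 0, num_found = 1, step = 0
After iteration 2: pos = 1, num_found = 3, step = 1
After iteration 3: pos = 2, num_found = 6, step = 2
After iteration 4: pos = 3, num_found = 10, step = 3
After iteration 5: pos = 4, num_found = 15, step = 4
After iteration 6: pos = 5, num_found = 21, step = 5
Loop ends.

Final answer: 21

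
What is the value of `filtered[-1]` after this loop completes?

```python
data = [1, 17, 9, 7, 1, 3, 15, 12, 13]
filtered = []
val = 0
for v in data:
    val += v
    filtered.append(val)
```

Let's trace through this code step by step.

Initialize: data = [1, 17, 9, 7, 1, 3, 15, 12, 13]
Initialize: filtered = []
Initialize: val = 0
Entering loop: for v in data:
After iteration 1: v = 1, filtered = [1], val = 1
After iteration 2: v = 17, filtered = [1, 18], val = 18
After iteration 3: v = 9, filtered = [1, 18, 27], val = 27
After iteration 4: v = 7, filtered = [1, 18, 27, 34], val = 34
After iteration 5: v = 1, filtered = [1, 18, 27, 34, 35], val = 35
After iteration 6: v = 3, filtered = [1, 18, 27, 34, 35, 38], val = 38
After iteration 7: v = 15, filtered = [1, 18, 27, 34, 35, 38, 53], val = 53
After iteration 8: v = 12, filtered = [1, 18, 27, 34, 35, 38, 53, 65], val = 65
After iteration 9: v = 13, filtered = [1, 18, 27, 34, 35, 38, 53, 65, 78], val = 78
Loop ends.
filtered[-1] = 78

Final answer: 78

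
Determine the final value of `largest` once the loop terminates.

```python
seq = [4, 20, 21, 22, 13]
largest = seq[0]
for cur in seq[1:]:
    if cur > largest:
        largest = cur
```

Let's trace through this code step by step.

Initialize: seq = [4, 20, 21, 22, 13]
Initialize: largest = 4
Entering loop: for cur in seq[1:]:
After iteration 1: cur = 20, largest = 20
After iteration 2: cur = 21, largest = 21
After iteration 3: cur = 22, largest = 22
After iteration 4: cur = 13, largest = 22
Loop ends.

Final answer: 22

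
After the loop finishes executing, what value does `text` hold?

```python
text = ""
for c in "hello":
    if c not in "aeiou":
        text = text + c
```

Let's trace through this code step by step.

Initialize: text = ''
Entering loop: for c in "hello":
After iteration 1: c = 'h', text = 'h'
After iteration 2: c = 'e', text = 'h'
After iteration 3: c = 'l', text = 'hl'
After iteration 4: c = 'l', text = 'hll'
After iteration 5: c = 'o', text = 'hll'
Loop ends.

Final answer: 'hll'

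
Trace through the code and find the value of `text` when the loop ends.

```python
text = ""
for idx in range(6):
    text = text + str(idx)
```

Let's trace through this code step by step.

Initialize: text = ''
Entering loop: for idx in range(6):
After iteration 1: idx = 0, text = '0'
After iteration 2: idx = 1, text = '01'
After iteration 3: idx = 2, text = '012'
After iteration 4: idx = 3, text = '0123'
After iteration 5: idx = 4, text = '01234'
After iteration 6: idx = 5, text = '012345'
Loop ends.

Final answer: '012345'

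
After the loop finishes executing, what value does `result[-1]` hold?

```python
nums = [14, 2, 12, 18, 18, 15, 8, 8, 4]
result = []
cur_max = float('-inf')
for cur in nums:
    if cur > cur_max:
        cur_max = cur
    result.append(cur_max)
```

Let's trace through this code step by step.

Initialize: nums = [14, 2, 12, 18, 18, 15, 8, 8, 4]
Initialize: result = []
Initialize: cur_max = -inf
Entering loop: for cur in nums:
After iteration 1: cur = 14, result = [14], cur_max = 14
After iteration 2: cur = 2, result = [14, 14], cur_max = 14
After iteration 3: cur = 12, result = [14, 14, 14], cur_max = 14
After iteration 4: cur = 18, result = [14, 14, 14, 18], cur_max = 18
After iteration 5: cur = 18, result = [14, 14, 14, 18, 18], cur_max = 18
After iteration 6: cur = 15, result = [14, 14, 14, 18, 18, 18], cur_max = 18
After iteration 7: cur = 8, result = [14, 14, 14, 18, 18, 18, 18], cur_max = 18
After iteration 8: cur = 8, result = [14, 14, 14, 18, 18, 18, 18, 18], cur_max = 18
After iteration 9: cur = 4, result = [14, 14, 14, 18, 18, 18, 18, 18, 18], cur_max = 18
Loop ends.
result[-1] = 18

Final answer: 18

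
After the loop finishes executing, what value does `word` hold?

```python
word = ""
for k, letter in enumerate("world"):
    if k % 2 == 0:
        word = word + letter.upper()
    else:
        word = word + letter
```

Let's trace through this code step by step.

Initialize: word = ''
Entering loop: for k, letter in enumerate("world"):
After iteration 1: k = 0, letter = 'w', word = 'W'
After iteration 2: k = 1, letter = 'o', word = 'Wo'
After iteration 3: k = 2, letter = 'r', word = 'WoR'
After iteration 4: k = 3, letter = 'l', word = 'WoRl'
After iteration 5: k = 4, letter = 'd', word = 'WoRlD'
Loop ends.

Final answer: 'WoRlD'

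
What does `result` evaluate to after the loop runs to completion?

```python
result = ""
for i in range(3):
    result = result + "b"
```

Let's trace through this code step by step.

Initialize: result = ''
Entering loop: for i in range(3):
After iteration 1: i = 0, result = 'b'
After iteration 2: i = 1, result = 'bb'
After iteration 3: i = 2, result = 'bbb'
Loop ends.

Final answer: 'bbb'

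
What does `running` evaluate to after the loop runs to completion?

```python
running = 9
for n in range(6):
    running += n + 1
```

Let's trace through this code step by step.

Initialize: running = 9
Entering loop: for n in range(6):
After iteration 1: n = 0, running = 10
After iteration 2: n = 1, running = 12
After iteration 3: n = 2, running = 15
After iteration 4: n = 3, running = 19
After iteration 5: n = 4, running = 24
After iteration 6: n = 5, running = 30
Loop ends.

Final answer: 30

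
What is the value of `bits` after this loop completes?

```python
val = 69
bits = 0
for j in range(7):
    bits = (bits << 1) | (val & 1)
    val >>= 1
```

Let's trace through this code step by step.

Initialize: val = 69
Initialize: bits = 0
Entering loop: for j in range(7):
After iteration 1: j = 0, val = 34, bits = 1
After iteration 2: j = 1, val = 17, bits = 2
After iteration 3: j = 2, val = 8, bits = 5
After iteration 4: j = 3, val = 4, bits = 10
After iteration 5: j = 4, val = 2, bits = 20
After iteration 6: j = 5, val = 1, bits = 40
After iteration 7: j = 6, val = 0, bits = 81
Loop ends.

Final answer: 81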